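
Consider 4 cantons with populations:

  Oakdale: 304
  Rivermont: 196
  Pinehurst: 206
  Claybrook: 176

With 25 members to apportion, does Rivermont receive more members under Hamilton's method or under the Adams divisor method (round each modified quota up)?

Hamilton: Oakdale 9, Rivermont 5, Pinehurst 6, Claybrook 5.
Adams: Oakdale 8, Rivermont 6, Pinehurst 6, Claybrook 5.
Rivermont gets 5 under Hamilton and 6 under Adams.

Adams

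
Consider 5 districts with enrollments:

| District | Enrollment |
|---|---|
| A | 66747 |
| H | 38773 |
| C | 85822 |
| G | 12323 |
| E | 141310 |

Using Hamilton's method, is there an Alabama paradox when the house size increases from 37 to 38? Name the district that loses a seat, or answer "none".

At 37 seats: A 7, H 4, C 9, G 2, E 15.
At 38 seats: A 7, H 4, C 10, G 1, E 16.
G drops from 2 to 1.

G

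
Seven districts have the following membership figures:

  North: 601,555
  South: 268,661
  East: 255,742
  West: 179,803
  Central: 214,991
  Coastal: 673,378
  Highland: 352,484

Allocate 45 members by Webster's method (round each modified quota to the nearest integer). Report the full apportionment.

Standard divisor 2546614/45 ≈ 56591.422; standard quotas: North 10.630, South 4.747, East 4.519, West 3.177, Central 3.799, Coastal 11.899, Highland 6.229.
Rounding to the nearest integer gives 11, 5, 5, 3, 4, 12, 6 = 46 seats, so the divisor must be adjusted.
With modified divisor 57100: modified quotas North 10.535, South 4.705, East 4.479, West 3.149, Central 3.765, Coastal 11.793, Highland 6.173.
Rounding to the nearest integer: North 11, South 5, East 4, West 3, Central 4, Coastal 12, Highland 6 (total 45).

North 11, South 5, East 4, West 3, Central 4, Coastal 12, Highland 6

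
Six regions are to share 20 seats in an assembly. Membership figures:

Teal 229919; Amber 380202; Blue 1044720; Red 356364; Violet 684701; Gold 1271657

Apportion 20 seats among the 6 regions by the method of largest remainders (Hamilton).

Teal 1, Amber 2, Blue 5, Red 2, Violet 4, Gold 6

Standard divisor: 3967563 ÷ 20 ≈ 198378.15.
Standard quotas: Teal 1.1590, Amber 1.9166, Blue 5.2663, Red 1.7964, Violet 3.4515, Gold 6.4103.
Lower quotas: Teal 1, Amber 1, Blue 5, Red 1, Violet 3, Gold 6 (sum 17, leaving 3 seats).
Remainders in descending order: Amber 0.9166, Red 0.7964, Violet 0.4515, Gold 0.4103, Blue 0.2663, Teal 0.1590.
The surplus seats go to Amber, Red, Violet.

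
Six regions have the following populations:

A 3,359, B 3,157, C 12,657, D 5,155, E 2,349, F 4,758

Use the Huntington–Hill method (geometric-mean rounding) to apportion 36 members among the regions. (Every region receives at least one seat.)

A: 4, B: 4, C: 14, D: 6, E: 3, F: 5

With divisor 892: modified quotas A 3.766, B 3.539, C 14.189, D 5.779, E 2.633, F 5.334.
Geometric-mean thresholds: A √(3·4)=3.464, B √(3·4)=3.464, C √(14·15)=14.491, D √(5·6)=5.477, E √(2·3)=2.449, F √(5·6)=5.477.
Each quota rounded against its threshold gives A 4, B 4, C 14, D 6, E 3, F 5 (total 36).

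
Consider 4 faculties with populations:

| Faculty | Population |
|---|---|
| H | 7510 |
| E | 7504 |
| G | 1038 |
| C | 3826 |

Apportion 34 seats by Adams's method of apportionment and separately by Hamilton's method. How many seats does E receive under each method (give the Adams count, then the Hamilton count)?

Adams: H 13, E 12, G 2, C 7.
Hamilton: H 13, E 13, G 2, C 6.
E gets 12 under Adams and 13 under Hamilton.

12 and 13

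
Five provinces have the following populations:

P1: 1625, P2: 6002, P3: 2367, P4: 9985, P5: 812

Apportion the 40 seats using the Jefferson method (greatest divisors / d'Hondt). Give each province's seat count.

P1 3, P2 12, P3 4, P4 20, P5 1

Standard divisor 20791/40 ≈ 519.775; standard quotas: P1 3.126, P2 11.547, P3 4.554, P4 19.210, P5 1.562.
Rounding down gives 3, 11, 4, 19, 1 = 38 seats, so the divisor must be adjusted.
With modified divisor 490: modified quotas P1 3.316, P2 12.249, P3 4.831, P4 20.378, P5 1.657.
Rounding down: P1 3, P2 12, P3 4, P4 20, P5 1 (total 40).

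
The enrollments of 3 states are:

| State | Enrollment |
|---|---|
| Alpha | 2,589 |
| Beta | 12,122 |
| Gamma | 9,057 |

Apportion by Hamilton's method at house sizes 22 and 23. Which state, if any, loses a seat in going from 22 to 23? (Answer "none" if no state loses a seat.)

At 22 seats: Alpha 3, Beta 11, Gamma 8.
At 23 seats: Alpha 2, Beta 12, Gamma 9.
Alpha drops from 3 to 2.

Alpha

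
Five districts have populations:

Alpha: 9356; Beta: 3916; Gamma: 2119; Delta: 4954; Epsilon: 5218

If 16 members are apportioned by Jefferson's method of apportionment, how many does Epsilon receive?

Standard divisor 25563/16 ≈ 1597.688; standard quotas: Alpha 5.856, Beta 2.451, Gamma 1.326, Delta 3.101, Epsilon 3.266.
Rounding down gives 5, 2, 1, 3, 3 = 14 seats, so the divisor must be adjusted.
With modified divisor 1320: modified quotas Alpha 7.088, Beta 2.967, Gamma 1.605, Delta 3.753, Epsilon 3.953.
Rounding down: Alpha 7, Beta 2, Gamma 1, Delta 3, Epsilon 3 (total 16).
Epsilon receives 3.

3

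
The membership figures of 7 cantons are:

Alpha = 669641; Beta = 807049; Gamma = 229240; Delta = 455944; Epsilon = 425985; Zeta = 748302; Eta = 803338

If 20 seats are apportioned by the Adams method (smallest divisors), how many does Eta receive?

4

Standard divisor 4139499/20 ≈ 206974.95; standard quotas: Alpha 3.235, Beta 3.899, Gamma 1.108, Delta 2.203, Epsilon 2.058, Zeta 3.615, Eta 3.881.
Rounding up gives 4, 4, 2, 3, 3, 4, 4 = 24 seats, so the divisor must be adjusted.
With modified divisor 239300: modified quotas Alpha 2.798, Beta 3.373, Gamma 0.958, Delta 1.905, Epsilon 1.780, Zeta 3.127, Eta 3.357.
Rounding up: Alpha 3, Beta 4, Gamma 1, Delta 2, Epsilon 2, Zeta 4, Eta 4 (total 20).
Eta receives 4.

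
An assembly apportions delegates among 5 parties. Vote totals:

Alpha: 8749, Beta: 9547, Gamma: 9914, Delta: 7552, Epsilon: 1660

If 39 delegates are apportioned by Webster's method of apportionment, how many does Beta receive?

Standard divisor 37422/39 ≈ 959.538; standard quotas: Alpha 9.118, Beta 9.950, Gamma 10.332, Delta 7.870, Epsilon 1.730.
Rounding to the nearest integer gives Alpha 9, Beta 10, Gamma 10, Delta 8, Epsilon 2 — total 39, matching the house size, so no adjustment is needed.
Beta receives 10.

10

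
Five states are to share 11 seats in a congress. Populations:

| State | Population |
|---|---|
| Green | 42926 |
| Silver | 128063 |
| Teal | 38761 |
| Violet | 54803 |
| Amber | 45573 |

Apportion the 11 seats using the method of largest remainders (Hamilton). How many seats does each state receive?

Green 1; Silver 5; Teal 1; Violet 2; Amber 2

The standard divisor is 310126/11 ≈ 28193.273.
Standard quotas: Green 1.5226, Silver 4.5423, Teal 1.3748, Violet 1.9438, Amber 1.6164.
Lower quotas: Green 1, Silver 4, Teal 1, Violet 1, Amber 1 (sum 8, leaving 3 seats).
Remainders in descending order: Violet 0.9438, Amber 0.6164, Silver 0.5423, Green 0.5226, Teal 0.3748.
The surplus seats go to Violet, Amber, Silver.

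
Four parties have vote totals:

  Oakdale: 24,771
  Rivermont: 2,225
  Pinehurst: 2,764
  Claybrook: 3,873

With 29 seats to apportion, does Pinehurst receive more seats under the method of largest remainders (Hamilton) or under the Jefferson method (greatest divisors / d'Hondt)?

Hamilton

Hamilton: Oakdale 21, Rivermont 2, Pinehurst 3, Claybrook 3.
Jefferson: Oakdale 22, Rivermont 2, Pinehurst 2, Claybrook 3.
Pinehurst gets 3 under Hamilton and 2 under Jefferson.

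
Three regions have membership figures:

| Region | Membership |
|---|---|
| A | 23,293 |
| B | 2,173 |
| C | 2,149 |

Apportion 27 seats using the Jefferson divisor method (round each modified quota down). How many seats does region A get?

23

Standard divisor 27615/27 ≈ 1022.778; standard quotas: A 22.774, B 2.125, C 2.101.
Rounding down gives 22, 2, 2 = 26 seats, so the divisor must be adjusted.
With modified divisor 1000: modified quotas A 23.293, B 2.173, C 2.149.
Rounding down: A 23, B 2, C 2 (total 27).
A receives 23.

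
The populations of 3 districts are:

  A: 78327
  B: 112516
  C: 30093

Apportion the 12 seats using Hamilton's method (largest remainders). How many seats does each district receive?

Total 220936; standard divisor 220936/12 ≈ 18411.333.
Standard quotas: A 4.2543, B 6.1112, C 1.6345.
Lower quotas: A 4, B 6, C 1 (sum 11, leaving 1 seat).
Remainders in descending order: C 0.6345, A 0.2543, B 0.1112.
The surplus seat goes to C.

A 4, B 6, C 2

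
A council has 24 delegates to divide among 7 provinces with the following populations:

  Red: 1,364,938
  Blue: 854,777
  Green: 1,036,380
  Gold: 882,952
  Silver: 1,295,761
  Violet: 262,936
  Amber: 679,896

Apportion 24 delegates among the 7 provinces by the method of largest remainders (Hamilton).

Red=5, Blue=3, Green=4, Gold=3, Silver=5, Violet=1, Amber=3

Total 6377640; standard divisor 6377640/24 = 265735.
Standard quotas: Red 5.1365, Blue 3.2167, Green 3.9001, Gold 3.3227, Silver 4.8761, Violet 0.9895, Amber 2.5585.
Lower quotas: Red 5, Blue 3, Green 3, Gold 3, Silver 4, Violet 0, Amber 2 (sum 20, leaving 4 seats).
Remainders in descending order: Violet 0.9895, Green 0.9001, Silver 0.8761, Amber 0.5585, Gold 0.3227, Blue 0.2167, Red 0.1365.
Largest remainders: Violet, Green, Silver, Amber receive the extra seats.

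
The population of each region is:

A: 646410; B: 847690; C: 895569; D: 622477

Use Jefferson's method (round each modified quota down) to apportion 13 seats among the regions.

Standard divisor 3012146/13 ≈ 231703.538; standard quotas: A 2.790, B 3.659, C 3.865, D 2.687.
Rounding down gives 2, 3, 3, 2 = 10 seats, so the divisor must be adjusted.
With modified divisor 209700: modified quotas A 3.083, B 4.042, C 4.271, D 2.968.
Rounding down: A 3, B 4, C 4, D 2 (total 13).

A=3, B=4, C=4, D=2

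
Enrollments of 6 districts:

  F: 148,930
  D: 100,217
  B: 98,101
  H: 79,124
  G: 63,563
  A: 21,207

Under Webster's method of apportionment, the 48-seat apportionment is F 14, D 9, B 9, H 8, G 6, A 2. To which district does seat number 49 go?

Priority for the next seat is population ÷ (current seats + 0.5).
Priorities: F 10271.034, D 10549.158, B 10326.421, H 9308.706, G 9778.923, A 8482.800.
Highest priority: D.

D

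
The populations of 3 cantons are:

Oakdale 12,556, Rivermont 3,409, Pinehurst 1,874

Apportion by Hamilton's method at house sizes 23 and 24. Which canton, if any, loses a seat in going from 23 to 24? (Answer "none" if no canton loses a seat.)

Pinehurst

At 23 seats: Oakdale 16, Rivermont 4, Pinehurst 3.
At 24 seats: Oakdale 17, Rivermont 5, Pinehurst 2.
Pinehurst drops from 3 to 2.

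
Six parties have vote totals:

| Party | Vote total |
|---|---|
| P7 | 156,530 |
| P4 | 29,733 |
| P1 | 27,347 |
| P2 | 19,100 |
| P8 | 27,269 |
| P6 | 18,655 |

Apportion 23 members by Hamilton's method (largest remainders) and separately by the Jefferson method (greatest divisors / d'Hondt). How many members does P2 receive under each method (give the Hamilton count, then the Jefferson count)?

2 and 1

Hamilton: P7 13, P4 2, P1 2, P2 2, P8 2, P6 2.
Jefferson: P7 15, P4 2, P1 2, P2 1, P8 2, P6 1.
P2 gets 2 under Hamilton and 1 under Jefferson.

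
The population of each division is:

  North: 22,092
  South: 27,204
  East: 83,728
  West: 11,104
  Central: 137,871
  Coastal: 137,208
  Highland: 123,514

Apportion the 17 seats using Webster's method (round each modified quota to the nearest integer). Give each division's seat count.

North=1, South=1, East=3, West=0, Central=4, Coastal=4, Highland=4

Standard divisor 542721/17 ≈ 31924.765; standard quotas: North 0.692, South 0.852, East 2.623, West 0.348, Central 4.319, Coastal 4.298, Highland 3.869.
Rounding to the nearest integer gives North 1, South 1, East 3, West 0, Central 4, Coastal 4, Highland 4 — total 17, matching the house size, so no adjustment is needed.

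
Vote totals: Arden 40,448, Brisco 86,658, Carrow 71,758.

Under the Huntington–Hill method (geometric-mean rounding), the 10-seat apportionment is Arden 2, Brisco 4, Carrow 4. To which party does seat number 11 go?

Priority for the next seat is population ÷ (√(s·(s+1))).
Priorities: Arden 16512.827, Brisco 19377.318, Carrow 16045.577.
Highest priority: Brisco.

Brisco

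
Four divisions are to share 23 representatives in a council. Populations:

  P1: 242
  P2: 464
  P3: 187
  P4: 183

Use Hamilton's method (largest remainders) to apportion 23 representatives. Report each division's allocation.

Standard divisor: 1076 ÷ 23 ≈ 46.783.
Standard quotas: P1 5.173, P2 9.918, P3 3.997, P4 3.912.
Lower quotas: P1 5, P2 9, P3 3, P4 3 (sum 20, leaving 3 seats).
Remainders in descending order: P3 0.997, P2 0.918, P4 0.912, P1 0.173.
The surplus seats go to P3, P2, P4.

P1: 5, P2: 10, P3: 4, P4: 4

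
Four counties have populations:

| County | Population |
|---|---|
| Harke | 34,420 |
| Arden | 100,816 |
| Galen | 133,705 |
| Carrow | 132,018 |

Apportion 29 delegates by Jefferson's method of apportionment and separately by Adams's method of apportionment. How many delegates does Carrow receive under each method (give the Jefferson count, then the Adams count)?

Jefferson: Harke 2, Arden 7, Galen 10, Carrow 10.
Adams: Harke 3, Arden 7, Galen 10, Carrow 9.
Carrow gets 10 under Jefferson and 9 under Adams.

10 and 9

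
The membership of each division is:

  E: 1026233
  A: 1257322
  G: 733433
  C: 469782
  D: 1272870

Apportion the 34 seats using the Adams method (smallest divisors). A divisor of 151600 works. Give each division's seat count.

With modified divisor 151600: modified quotas E 6.769, A 8.294, G 4.838, C 3.099, D 8.396.
Rounding up: E 7, A 9, G 5, C 4, D 9 (total 34).

E=7, A=9, G=5, C=4, D=9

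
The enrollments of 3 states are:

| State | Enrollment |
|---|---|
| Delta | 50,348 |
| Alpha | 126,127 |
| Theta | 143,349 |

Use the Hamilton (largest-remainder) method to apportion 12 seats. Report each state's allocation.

Delta=2, Alpha=5, Theta=5

The standard divisor is 319824/12 = 26652.
Standard quotas: Delta 1.8891, Alpha 4.7324, Theta 5.3785.
Lower quotas: Delta 1, Alpha 4, Theta 5 (sum 10, leaving 2 seats).
Remainders in descending order: Delta 0.8891, Alpha 0.7324, Theta 0.3785.
The surplus seats go to Delta, Alpha.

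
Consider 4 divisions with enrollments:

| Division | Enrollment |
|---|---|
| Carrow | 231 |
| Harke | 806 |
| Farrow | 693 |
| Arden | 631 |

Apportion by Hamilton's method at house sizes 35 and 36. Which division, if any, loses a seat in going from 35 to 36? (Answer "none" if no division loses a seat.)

At 35 seats: Carrow 4, Harke 12, Farrow 10, Arden 9.
At 36 seats: Carrow 3, Harke 12, Farrow 11, Arden 10.
Carrow drops from 4 to 3.

Carrow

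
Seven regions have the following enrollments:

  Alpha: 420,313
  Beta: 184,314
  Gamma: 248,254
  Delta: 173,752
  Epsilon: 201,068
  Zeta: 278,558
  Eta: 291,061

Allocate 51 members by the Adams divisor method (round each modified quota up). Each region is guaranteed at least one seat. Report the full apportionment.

Standard divisor 1797320/51 ≈ 35241.569; standard quotas: Alpha 11.927, Beta 5.230, Gamma 7.044, Delta 4.930, Epsilon 5.705, Zeta 7.904, Eta 8.259.
Rounding up gives 12, 6, 8, 5, 6, 8, 9 = 54 seats, so the divisor must be adjusted.
With modified divisor 37500: modified quotas Alpha 11.208, Beta 4.915, Gamma 6.620, Delta 4.633, Epsilon 5.362, Zeta 7.428, Eta 7.762.
Rounding up: Alpha 12, Beta 5, Gamma 7, Delta 5, Epsilon 6, Zeta 8, Eta 8 (total 51).

Alpha 12, Beta 5, Gamma 7, Delta 5, Epsilon 6, Zeta 8, Eta 8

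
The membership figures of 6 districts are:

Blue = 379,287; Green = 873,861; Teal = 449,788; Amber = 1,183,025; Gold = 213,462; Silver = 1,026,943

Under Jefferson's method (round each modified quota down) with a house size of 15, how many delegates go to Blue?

Standard divisor 4126366/15 ≈ 275091.067; standard quotas: Blue 1.379, Green 3.177, Teal 1.635, Amber 4.300, Gold 0.776, Silver 3.733.
Rounding down gives 1, 3, 1, 4, 0, 3 = 12 seats, so the divisor must be adjusted.
With modified divisor 221700: modified quotas Blue 1.711, Green 3.942, Teal 2.029, Amber 5.336, Gold 0.963, Silver 4.632.
Rounding down: Blue 1, Green 3, Teal 2, Amber 5, Gold 0, Silver 4 (total 15).
Blue receives 1.

1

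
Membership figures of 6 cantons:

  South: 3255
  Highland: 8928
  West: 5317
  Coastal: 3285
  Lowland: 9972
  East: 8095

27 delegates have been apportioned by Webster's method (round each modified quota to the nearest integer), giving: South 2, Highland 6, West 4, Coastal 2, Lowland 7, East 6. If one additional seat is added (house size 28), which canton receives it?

Highland

Priority for the next seat is population ÷ (current seats + 0.5).
Priorities: South 1302.000, Highland 1373.538, West 1181.556, Coastal 1314.000, Lowland 1329.600, East 1245.385.
Highest priority: Highland.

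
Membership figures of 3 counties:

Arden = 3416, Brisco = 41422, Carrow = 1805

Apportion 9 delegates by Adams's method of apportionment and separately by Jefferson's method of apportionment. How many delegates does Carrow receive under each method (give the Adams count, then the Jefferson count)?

1 and 0

Adams: Arden 1, Brisco 7, Carrow 1.
Jefferson: Arden 0, Brisco 9, Carrow 0.
Carrow gets 1 under Adams and 0 under Jefferson.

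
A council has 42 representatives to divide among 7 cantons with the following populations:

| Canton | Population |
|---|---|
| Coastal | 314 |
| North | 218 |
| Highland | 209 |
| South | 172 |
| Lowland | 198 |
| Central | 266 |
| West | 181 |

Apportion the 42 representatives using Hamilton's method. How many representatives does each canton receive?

Coastal 8, North 6, Highland 6, South 5, Lowland 5, Central 7, West 5

Total 1558; standard divisor 1558/42 ≈ 37.095.
Standard quotas: Coastal 8.465, North 5.877, Highland 5.634, South 4.637, Lowland 5.338, Central 7.171, West 4.879.
Lower quotas: Coastal 8, North 5, Highland 5, South 4, Lowland 5, Central 7, West 4 (sum 38, leaving 4 seats).
Remainders in descending order: West 0.879, North 0.877, South 0.637, Highland 0.634, Coastal 0.465, Lowland 0.338, Central 0.171.
Largest remainders: West, North, South, Highland receive the extra seats.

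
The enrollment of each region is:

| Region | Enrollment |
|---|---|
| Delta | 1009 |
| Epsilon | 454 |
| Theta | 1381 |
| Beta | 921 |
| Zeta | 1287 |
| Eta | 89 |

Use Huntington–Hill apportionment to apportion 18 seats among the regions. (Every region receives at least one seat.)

With divisor 300: modified quotas Delta 3.363, Epsilon 1.513, Theta 4.603, Beta 3.070, Zeta 4.290, Eta 0.297.
Geometric-mean thresholds: Delta √(3·4)=3.464, Epsilon √(1·2)=1.414, Theta √(4·5)=4.472, Beta √(3·4)=3.464, Zeta √(4·5)=4.472, Eta (min 1).
Each quota rounded against its threshold gives Delta 3, Epsilon 2, Theta 5, Beta 3, Zeta 4, Eta 1 (total 18).

Delta=3, Epsilon=2, Theta=5, Beta=3, Zeta=4, Eta=1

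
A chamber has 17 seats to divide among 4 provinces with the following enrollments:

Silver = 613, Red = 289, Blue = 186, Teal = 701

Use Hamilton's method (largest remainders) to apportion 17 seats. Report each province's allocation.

Silver=6, Red=3, Blue=2, Teal=6

The standard divisor is 1789/17 ≈ 105.235.
Standard quotas: Silver 5.825, Red 2.746, Blue 1.767, Teal 6.661.
Lower quotas: Silver 5, Red 2, Blue 1, Teal 6 (sum 14, leaving 3 seats).
Remainders in descending order: Silver 0.825, Blue 0.767, Red 0.746, Teal 0.661.
The surplus seats go to Silver, Blue, Red.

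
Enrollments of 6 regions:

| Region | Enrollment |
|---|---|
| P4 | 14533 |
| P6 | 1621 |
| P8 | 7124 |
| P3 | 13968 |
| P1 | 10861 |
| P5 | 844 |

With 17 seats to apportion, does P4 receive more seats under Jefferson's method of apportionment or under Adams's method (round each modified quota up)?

Jefferson

Jefferson: P4 6, P6 0, P8 2, P3 5, P1 4, P5 0.
Adams: P4 5, P6 1, P8 2, P3 4, P1 4, P5 1.
P4 gets 6 under Jefferson and 5 under Adams.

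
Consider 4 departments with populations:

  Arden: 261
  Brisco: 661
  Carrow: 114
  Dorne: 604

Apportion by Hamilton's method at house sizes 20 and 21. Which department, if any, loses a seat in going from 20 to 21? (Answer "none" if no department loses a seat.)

Carrow

At 20 seats: Arden 3, Brisco 8, Carrow 2, Dorne 7.
At 21 seats: Arden 3, Brisco 9, Carrow 1, Dorne 8.
Carrow drops from 2 to 1.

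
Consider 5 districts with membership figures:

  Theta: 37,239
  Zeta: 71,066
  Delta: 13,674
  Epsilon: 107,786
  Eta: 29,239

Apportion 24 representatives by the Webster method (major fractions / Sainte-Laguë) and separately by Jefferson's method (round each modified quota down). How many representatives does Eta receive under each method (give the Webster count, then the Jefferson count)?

Webster: Theta 3, Zeta 7, Delta 1, Epsilon 10, Eta 3.
Jefferson: Theta 3, Zeta 7, Delta 1, Epsilon 11, Eta 2.
Eta gets 3 under Webster and 2 under Jefferson.

3 and 2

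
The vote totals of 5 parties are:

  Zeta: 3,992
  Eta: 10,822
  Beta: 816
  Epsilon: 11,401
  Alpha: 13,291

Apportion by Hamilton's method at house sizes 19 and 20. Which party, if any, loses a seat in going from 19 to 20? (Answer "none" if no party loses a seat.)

Beta

At 19 seats: Zeta 2, Eta 5, Beta 1, Epsilon 5, Alpha 6.
At 20 seats: Zeta 2, Eta 5, Beta 0, Epsilon 6, Alpha 7.
Beta drops from 1 to 0.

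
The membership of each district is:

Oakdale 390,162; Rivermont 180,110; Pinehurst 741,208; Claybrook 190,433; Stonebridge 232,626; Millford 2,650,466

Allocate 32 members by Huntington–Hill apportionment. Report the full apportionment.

Oakdale 3; Rivermont 1; Pinehurst 5; Claybrook 1; Stonebridge 2; Millford 20

With divisor 135646: modified quotas Oakdale 2.876, Rivermont 1.328, Pinehurst 5.464, Claybrook 1.404, Stonebridge 1.715, Millford 19.540.
Geometric-mean thresholds: Oakdale √(2·3)=2.449, Rivermont √(1·2)=1.414, Pinehurst √(5·6)=5.477, Claybrook √(1·2)=1.414, Stonebridge √(1·2)=1.414, Millford √(19·20)=19.494.
Each quota rounded against its threshold gives Oakdale 3, Rivermont 1, Pinehurst 5, Claybrook 1, Stonebridge 2, Millford 20 (total 32).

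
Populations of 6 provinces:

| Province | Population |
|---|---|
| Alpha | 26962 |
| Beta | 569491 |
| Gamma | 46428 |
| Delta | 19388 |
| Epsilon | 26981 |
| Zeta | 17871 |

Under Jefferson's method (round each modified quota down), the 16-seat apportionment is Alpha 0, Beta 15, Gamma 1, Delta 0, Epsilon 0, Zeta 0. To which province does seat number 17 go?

Beta

Priority for the next seat is population ÷ (current seats + 1).
Priorities: Alpha 26962.000, Beta 35593.188, Gamma 23214.000, Delta 19388.000, Epsilon 26981.000, Zeta 17871.000.
Highest priority: Beta.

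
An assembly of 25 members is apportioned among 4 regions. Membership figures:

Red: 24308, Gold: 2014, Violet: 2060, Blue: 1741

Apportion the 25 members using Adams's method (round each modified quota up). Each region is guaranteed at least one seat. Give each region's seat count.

Standard divisor 30123/25 ≈ 1204.92; standard quotas: Red 20.174, Gold 1.671, Violet 1.710, Blue 1.445.
Rounding up gives 21, 2, 2, 2 = 27 seats, so the divisor must be adjusted.
With modified divisor 1300: modified quotas Red 18.698, Gold 1.549, Violet 1.585, Blue 1.339.
Rounding up: Red 19, Gold 2, Violet 2, Blue 2 (total 25).

Red 19; Gold 2; Violet 2; Blue 2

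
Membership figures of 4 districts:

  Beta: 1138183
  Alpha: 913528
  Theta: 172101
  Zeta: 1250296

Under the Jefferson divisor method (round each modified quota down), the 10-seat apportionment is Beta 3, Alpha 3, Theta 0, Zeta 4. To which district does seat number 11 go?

Priority for the next seat is population ÷ (current seats + 1).
Priorities: Beta 284545.750, Alpha 228382.000, Theta 172101.000, Zeta 250059.200.
Highest priority: Beta.

Beta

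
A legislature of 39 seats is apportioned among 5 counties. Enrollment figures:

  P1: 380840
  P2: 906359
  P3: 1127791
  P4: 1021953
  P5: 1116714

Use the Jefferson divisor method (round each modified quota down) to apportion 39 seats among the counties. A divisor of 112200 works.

With modified divisor 112200: modified quotas P1 3.394, P2 8.078, P3 10.052, P4 9.108, P5 9.953.
Rounding down: P1 3, P2 8, P3 10, P4 9, P5 9 (total 39).

P1: 3, P2: 8, P3: 10, P4: 9, P5: 9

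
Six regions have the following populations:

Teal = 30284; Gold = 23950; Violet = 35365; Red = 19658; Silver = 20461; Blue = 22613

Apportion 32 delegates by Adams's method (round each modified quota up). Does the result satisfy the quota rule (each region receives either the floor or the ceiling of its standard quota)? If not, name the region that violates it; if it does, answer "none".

Standard quotas: Teal 6.362, Gold 5.031, Violet 7.429, Red 4.130, Silver 4.298, Blue 4.750.
Adams allocation: Teal 6, Gold 5, Violet 7, Red 4, Silver 5, Blue 5.
Every allocation lies between the lower and upper quota.

none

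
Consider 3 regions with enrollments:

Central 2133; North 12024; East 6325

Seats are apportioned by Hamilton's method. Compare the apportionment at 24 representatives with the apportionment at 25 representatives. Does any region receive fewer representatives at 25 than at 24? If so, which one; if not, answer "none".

Central

At 24 seats: Central 3, North 14, East 7.
At 25 seats: Central 2, North 15, East 8.
Central drops from 3 to 2.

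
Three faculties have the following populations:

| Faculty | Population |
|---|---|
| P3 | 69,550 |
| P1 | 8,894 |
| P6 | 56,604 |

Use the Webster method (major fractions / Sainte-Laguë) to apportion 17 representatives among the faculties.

Standard divisor 135048/17 ≈ 7944; standard quotas: P3 8.755, P1 1.120, P6 7.125.
Rounding to the nearest integer gives P3 9, P1 1, P6 7 — total 17, matching the house size, so no adjustment is needed.

P3=9, P1=1, P6=7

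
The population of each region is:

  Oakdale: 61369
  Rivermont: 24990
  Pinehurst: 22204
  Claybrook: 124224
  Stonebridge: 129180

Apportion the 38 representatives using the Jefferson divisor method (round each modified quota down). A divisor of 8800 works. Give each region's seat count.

Oakdale=6, Rivermont=2, Pinehurst=2, Claybrook=14, Stonebridge=14

With modified divisor 8800: modified quotas Oakdale 6.974, Rivermont 2.840, Pinehurst 2.523, Claybrook 14.116, Stonebridge 14.680.
Rounding down: Oakdale 6, Rivermont 2, Pinehurst 2, Claybrook 14, Stonebridge 14 (total 38).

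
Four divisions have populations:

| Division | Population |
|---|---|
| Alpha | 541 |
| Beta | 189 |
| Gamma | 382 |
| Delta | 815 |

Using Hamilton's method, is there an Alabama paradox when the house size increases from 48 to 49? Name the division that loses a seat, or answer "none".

Gamma

At 48 seats: Alpha 13, Beta 5, Gamma 10, Delta 20.
At 49 seats: Alpha 14, Beta 5, Gamma 9, Delta 21.
Gamma drops from 10 to 9.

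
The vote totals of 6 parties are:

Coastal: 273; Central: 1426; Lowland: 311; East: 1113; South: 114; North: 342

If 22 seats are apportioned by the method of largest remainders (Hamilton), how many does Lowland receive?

2

Standard divisor: 3579 ÷ 22 ≈ 162.682.
Standard quotas: Coastal 1.678, Central 8.766, Lowland 1.912, East 6.842, South 0.701, North 2.102.
Lower quotas: Coastal 1, Central 8, Lowland 1, East 6, South 0, North 2 (sum 18, leaving 4 seats).
Remainders in descending order: Lowland 0.912, East 0.842, Central 0.766, South 0.701, Coastal 0.678, North 0.102.
Largest remainders: Lowland, East, Central, South receive the extra seats.
Lowland receives 2.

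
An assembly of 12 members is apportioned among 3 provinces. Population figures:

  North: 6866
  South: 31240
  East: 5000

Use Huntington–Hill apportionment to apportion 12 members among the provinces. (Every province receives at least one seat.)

With divisor 3609: modified quotas North 1.902, South 8.656, East 1.385.
Geometric-mean thresholds: North √(1·2)=1.414, South √(8·9)=8.485, East √(1·2)=1.414.
Each quota rounded against its threshold gives North 2, South 9, East 1 (total 12).

North=2; South=9; East=1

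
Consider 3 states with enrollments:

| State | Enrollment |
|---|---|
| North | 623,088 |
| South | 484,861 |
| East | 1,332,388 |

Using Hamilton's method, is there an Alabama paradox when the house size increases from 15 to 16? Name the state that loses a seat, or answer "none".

At 15 seats: North 4, South 3, East 8.
At 16 seats: North 4, South 3, East 9.
No state's allocation decreased.

none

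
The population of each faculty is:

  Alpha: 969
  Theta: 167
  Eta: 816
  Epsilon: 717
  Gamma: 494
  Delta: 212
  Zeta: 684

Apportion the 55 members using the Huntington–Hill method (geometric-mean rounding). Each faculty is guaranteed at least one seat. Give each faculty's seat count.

With divisor 74: modified quotas Alpha 13.095, Theta 2.257, Eta 11.027, Epsilon 9.689, Gamma 6.676, Delta 2.865, Zeta 9.243.
Geometric-mean thresholds: Alpha √(13·14)=13.491, Theta √(2·3)=2.449, Eta √(11·12)=11.489, Epsilon √(9·10)=9.487, Gamma √(6·7)=6.481, Delta √(2·3)=2.449, Zeta √(9·10)=9.487.
Each quota rounded against its threshold gives Alpha 13, Theta 2, Eta 11, Epsilon 10, Gamma 7, Delta 3, Zeta 9 (total 55).

Alpha=13, Theta=2, Eta=11, Epsilon=10, Gamma=7, Delta=3, Zeta=9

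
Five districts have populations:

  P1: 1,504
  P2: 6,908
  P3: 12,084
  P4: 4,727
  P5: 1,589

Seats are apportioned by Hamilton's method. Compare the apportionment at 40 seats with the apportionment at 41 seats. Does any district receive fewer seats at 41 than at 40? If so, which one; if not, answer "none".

P5

At 40 seats: P1 2, P2 10, P3 18, P4 7, P5 3.
At 41 seats: P1 2, P2 11, P3 19, P4 7, P5 2.
P5 drops from 3 to 2.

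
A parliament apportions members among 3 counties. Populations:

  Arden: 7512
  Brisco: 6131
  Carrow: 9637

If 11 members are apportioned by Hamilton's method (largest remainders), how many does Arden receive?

The standard divisor is 23280/11 ≈ 2116.364.
Standard quotas: Arden 3.5495, Brisco 2.8970, Carrow 4.5536.
Lower quotas: Arden 3, Brisco 2, Carrow 4 (sum 9, leaving 2 seats).
Remainders in descending order: Brisco 0.8970, Carrow 0.5536, Arden 0.5495.
Largest remainders: Brisco, Carrow receive the extra seats.
Arden receives 3.

3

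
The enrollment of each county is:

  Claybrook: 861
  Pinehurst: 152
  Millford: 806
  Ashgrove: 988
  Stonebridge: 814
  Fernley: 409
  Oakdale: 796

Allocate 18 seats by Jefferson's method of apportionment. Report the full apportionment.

Standard divisor 4826/18 ≈ 268.111; standard quotas: Claybrook 3.211, Pinehurst 0.567, Millford 3.006, Ashgrove 3.685, Stonebridge 3.036, Fernley 1.525, Oakdale 2.969.
Rounding down gives 3, 0, 3, 3, 3, 1, 2 = 15 seats, so the divisor must be adjusted.
With modified divisor 210: modified quotas Claybrook 4.100, Pinehurst 0.724, Millford 3.838, Ashgrove 4.705, Stonebridge 3.876, Fernley 1.948, Oakdale 3.790.
Rounding down: Claybrook 4, Pinehurst 0, Millford 3, Ashgrove 4, Stonebridge 3, Fernley 1, Oakdale 3 (total 18).

Claybrook=4, Pinehurst=0, Millford=3, Ashgrove=4, Stonebridge=3, Fernley=1, Oakdale=3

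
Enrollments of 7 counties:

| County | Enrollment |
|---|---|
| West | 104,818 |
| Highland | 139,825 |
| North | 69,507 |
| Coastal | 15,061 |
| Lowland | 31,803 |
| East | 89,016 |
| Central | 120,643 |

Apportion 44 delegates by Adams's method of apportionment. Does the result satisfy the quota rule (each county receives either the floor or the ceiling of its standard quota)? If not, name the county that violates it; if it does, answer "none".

Standard quotas: West 8.082, Highland 10.781, North 5.359, Coastal 1.161, Lowland 2.452, East 6.863, Central 9.302.
Adams allocation: West 8, Highland 10, North 5, Coastal 2, Lowland 3, East 7, Central 9.
Every allocation lies between the lower and upper quota.

none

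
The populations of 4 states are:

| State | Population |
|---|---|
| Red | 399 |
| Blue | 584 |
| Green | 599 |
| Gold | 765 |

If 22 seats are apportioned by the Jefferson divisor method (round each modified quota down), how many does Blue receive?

Standard divisor 2347/22 ≈ 106.682; standard quotas: Red 3.740, Blue 5.474, Green 5.615, Gold 7.171.
Rounding down gives 3, 5, 5, 7 = 20 seats, so the divisor must be adjusted.
With modified divisor 99: modified quotas Red 4.030, Blue 5.899, Green 6.051, Gold 7.727.
Rounding down: Red 4, Blue 5, Green 6, Gold 7 (total 22).
Blue receives 5.

5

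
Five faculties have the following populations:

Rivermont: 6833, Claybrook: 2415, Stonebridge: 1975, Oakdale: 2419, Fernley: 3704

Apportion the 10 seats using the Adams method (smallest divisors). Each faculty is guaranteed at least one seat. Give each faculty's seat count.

Rivermont=3; Claybrook=2; Stonebridge=1; Oakdale=2; Fernley=2

Standard divisor 17346/10 ≈ 1734.6; standard quotas: Rivermont 3.939, Claybrook 1.392, Stonebridge 1.139, Oakdale 1.395, Fernley 2.135.
Rounding up gives 4, 2, 2, 2, 3 = 13 seats, so the divisor must be adjusted.
With modified divisor 2300: modified quotas Rivermont 2.971, Claybrook 1.050, Stonebridge 0.859, Oakdale 1.052, Fernley 1.610.
Rounding up: Rivermont 3, Claybrook 2, Stonebridge 1, Oakdale 2, Fernley 2 (total 10).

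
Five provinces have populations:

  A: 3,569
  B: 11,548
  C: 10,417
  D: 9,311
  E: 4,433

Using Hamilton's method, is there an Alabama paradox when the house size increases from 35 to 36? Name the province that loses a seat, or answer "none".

D

At 35 seats: A 3, B 10, C 9, D 9, E 4.
At 36 seats: A 3, B 11, C 10, D 8, E 4.
D drops from 9 to 8.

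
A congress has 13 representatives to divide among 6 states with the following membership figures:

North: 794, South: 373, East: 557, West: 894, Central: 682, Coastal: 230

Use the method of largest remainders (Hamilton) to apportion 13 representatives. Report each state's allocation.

North: 3; South: 1; East: 2; West: 3; Central: 3; Coastal: 1

Total 3530; standard divisor 3530/13 ≈ 271.538.
Standard quotas: North 2.924, South 1.374, East 2.051, West 3.292, Central 2.512, Coastal 0.847.
Lower quotas: North 2, South 1, East 2, West 3, Central 2, Coastal 0 (sum 10, leaving 3 seats).
Remainders in descending order: North 0.924, Coastal 0.847, Central 0.512, South 0.374, West 0.292, East 0.051.
Largest remainders: North, Coastal, Central receive the extra seats.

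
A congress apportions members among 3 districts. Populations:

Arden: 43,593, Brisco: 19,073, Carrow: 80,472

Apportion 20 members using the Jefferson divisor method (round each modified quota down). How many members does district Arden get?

Standard divisor 143138/20 ≈ 7156.9; standard quotas: Arden 6.091, Brisco 2.665, Carrow 11.244.
Rounding down gives 6, 2, 11 = 19 seats, so the divisor must be adjusted.
With modified divisor 6500: modified quotas Arden 6.707, Brisco 2.934, Carrow 12.380.
Rounding down: Arden 6, Brisco 2, Carrow 12 (total 20).
Arden receives 6.

6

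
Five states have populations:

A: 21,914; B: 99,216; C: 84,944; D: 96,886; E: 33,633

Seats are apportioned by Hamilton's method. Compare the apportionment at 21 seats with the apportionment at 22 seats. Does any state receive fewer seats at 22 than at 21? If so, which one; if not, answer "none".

A

At 21 seats: A 2, B 6, C 5, D 6, E 2.
At 22 seats: A 1, B 7, C 6, D 6, E 2.
A drops from 2 to 1.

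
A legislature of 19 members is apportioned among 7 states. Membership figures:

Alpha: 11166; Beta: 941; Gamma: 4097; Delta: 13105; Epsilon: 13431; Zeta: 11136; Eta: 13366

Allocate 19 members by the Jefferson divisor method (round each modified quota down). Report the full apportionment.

Alpha 3, Beta 0, Gamma 1, Delta 4, Epsilon 4, Zeta 3, Eta 4

Standard divisor 67242/19 ≈ 3539.053; standard quotas: Alpha 3.155, Beta 0.266, Gamma 1.158, Delta 3.703, Epsilon 3.795, Zeta 3.147, Eta 3.777.
Rounding down gives 3, 0, 1, 3, 3, 3, 3 = 16 seats, so the divisor must be adjusted.
With modified divisor 3000: modified quotas Alpha 3.722, Beta 0.314, Gamma 1.366, Delta 4.368, Epsilon 4.477, Zeta 3.712, Eta 4.455.
Rounding down: Alpha 3, Beta 0, Gamma 1, Delta 4, Epsilon 4, Zeta 3, Eta 4 (total 19).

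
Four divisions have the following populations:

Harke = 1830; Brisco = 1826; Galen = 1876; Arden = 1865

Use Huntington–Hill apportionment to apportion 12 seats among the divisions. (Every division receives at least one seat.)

With divisor 644: modified quotas Harke 2.842, Brisco 2.835, Galen 2.913, Arden 2.896.
Geometric-mean thresholds: Harke √(2·3)=2.449, Brisco √(2·3)=2.449, Galen √(2·3)=2.449, Arden √(2·3)=2.449.
Each quota rounded against its threshold gives Harke 3, Brisco 3, Galen 3, Arden 3 (total 12).

Harke 3, Brisco 3, Galen 3, Arden 3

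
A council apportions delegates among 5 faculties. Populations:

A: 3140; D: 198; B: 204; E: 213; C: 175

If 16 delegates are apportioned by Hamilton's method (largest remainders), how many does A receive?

13

Total 3930; standard divisor 3930/16 ≈ 245.625.
Standard quotas: A 12.784, D 0.806, B 0.831, E 0.867, C 0.712.
Lower quotas: A 12, D 0, B 0, E 0, C 0 (sum 12, leaving 4 seats).
Remainders in descending order: E 0.867, B 0.831, D 0.806, A 0.784, C 0.712.
Largest remainders: E, B, D, A receive the extra seats.
A receives 13.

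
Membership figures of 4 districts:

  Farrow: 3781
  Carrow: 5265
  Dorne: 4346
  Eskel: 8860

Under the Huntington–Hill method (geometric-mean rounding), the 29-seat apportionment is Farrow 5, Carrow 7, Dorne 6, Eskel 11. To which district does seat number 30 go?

Priority for the next seat is population ÷ (√(s·(s+1))).
Priorities: Farrow 690.313, Carrow 703.565, Dorne 670.602, Eskel 771.164.
Highest priority: Eskel.

Eskel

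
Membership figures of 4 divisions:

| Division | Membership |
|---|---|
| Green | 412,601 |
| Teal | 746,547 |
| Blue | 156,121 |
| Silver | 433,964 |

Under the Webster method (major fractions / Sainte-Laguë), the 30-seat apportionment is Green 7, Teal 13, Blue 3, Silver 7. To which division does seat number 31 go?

Silver

Priority for the next seat is population ÷ (current seats + 0.5).
Priorities: Green 55013.467, Teal 55299.778, Blue 44606.000, Silver 57861.867.
Highest priority: Silver.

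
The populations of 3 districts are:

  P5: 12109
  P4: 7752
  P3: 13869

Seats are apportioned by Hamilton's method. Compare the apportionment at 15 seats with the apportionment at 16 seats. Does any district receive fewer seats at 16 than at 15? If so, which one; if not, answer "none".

none

At 15 seats: P5 5, P4 4, P3 6.
At 16 seats: P5 6, P4 4, P3 6.
No district's allocation decreased.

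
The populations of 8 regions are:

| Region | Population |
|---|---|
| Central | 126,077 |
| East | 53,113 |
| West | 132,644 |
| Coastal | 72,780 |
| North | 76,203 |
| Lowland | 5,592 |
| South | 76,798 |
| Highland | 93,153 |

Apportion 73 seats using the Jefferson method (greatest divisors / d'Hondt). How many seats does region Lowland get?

0

Standard divisor 636360/73 ≈ 8717.26; standard quotas: Central 14.463, East 6.093, West 15.216, Coastal 8.349, North 8.742, Lowland 0.641, South 8.810, Highland 10.686.
Rounding down gives 14, 6, 15, 8, 8, 0, 8, 10 = 69 seats, so the divisor must be adjusted.
With modified divisor 8350: modified quotas Central 15.099, East 6.361, West 15.886, Coastal 8.716, North 9.126, Lowland 0.670, South 9.197, Highland 11.156.
Rounding down: Central 15, East 6, West 15, Coastal 8, North 9, Lowland 0, South 9, Highland 11 (total 73).
Lowland receives 0.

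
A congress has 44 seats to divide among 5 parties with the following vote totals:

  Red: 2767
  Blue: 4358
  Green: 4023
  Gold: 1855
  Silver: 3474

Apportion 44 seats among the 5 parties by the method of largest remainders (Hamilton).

Total 16477; standard divisor 16477/44 ≈ 374.477.
Standard quotas: Red 7.389, Blue 11.638, Green 10.743, Gold 4.954, Silver 9.277.
Lower quotas: Red 7, Blue 11, Green 10, Gold 4, Silver 9 (sum 41, leaving 3 seats).
Remainders in descending order: Gold 0.954, Green 0.743, Blue 0.638, Red 0.389, Silver 0.277.
The surplus seats go to Gold, Green, Blue.

Red 7, Blue 12, Green 11, Gold 5, Silver 9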